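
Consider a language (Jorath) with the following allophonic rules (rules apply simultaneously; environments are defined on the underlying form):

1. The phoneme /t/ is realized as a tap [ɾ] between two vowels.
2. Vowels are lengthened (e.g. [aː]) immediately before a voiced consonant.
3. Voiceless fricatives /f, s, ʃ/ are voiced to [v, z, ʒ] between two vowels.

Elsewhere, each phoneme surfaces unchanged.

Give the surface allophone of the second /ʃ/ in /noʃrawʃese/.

/ʃ/ (between /w/ and /e/) fails the environment for rule 3, so it stays [ʃ].

[ʃ]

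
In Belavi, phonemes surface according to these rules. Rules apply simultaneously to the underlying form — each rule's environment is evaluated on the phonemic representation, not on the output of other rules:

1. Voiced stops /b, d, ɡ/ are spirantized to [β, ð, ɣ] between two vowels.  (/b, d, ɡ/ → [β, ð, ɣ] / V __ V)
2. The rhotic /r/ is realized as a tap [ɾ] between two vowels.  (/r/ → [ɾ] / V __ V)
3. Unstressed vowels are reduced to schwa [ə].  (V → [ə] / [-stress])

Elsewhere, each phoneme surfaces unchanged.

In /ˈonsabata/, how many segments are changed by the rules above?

Segments that undergo a rule: /a/ → [ə] (rule 3); /b/ → [β] (rule 1); /a/ → [ə] (rule 3); /a/ → [ə] (rule 3).
All other segments surface unchanged.

4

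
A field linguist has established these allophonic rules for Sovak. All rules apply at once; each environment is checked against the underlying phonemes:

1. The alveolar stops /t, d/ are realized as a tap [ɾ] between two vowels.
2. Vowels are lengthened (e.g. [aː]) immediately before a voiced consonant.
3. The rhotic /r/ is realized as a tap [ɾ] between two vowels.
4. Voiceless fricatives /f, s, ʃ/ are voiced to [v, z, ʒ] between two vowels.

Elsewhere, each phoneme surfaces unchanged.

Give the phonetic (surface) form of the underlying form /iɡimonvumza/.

/i/ — word-initial, before a voiced consonant — surfaces as [iː] (rule 2).
/ɡ/ (between /i/ and /i/) is unaffected → [ɡ].
Rule 2 applies to /i/ (between /ɡ/ and /m/: before a voiced consonant) → [iː].
/m/ — not in any rule's target class → [m].
Rule 2 applies to /o/ (between /m/ and /n/: before a voiced consonant) → [oː].
/n/ — not in any rule's target class → [n].
/v/ — not in any rule's target class → [v].
/u/ — between /v/ and /m/, before a voiced consonant — surfaces as [uː] (rule 2).
/m/ (between /u/ and /z/): no rule targets it → [m].
/z/ stays [z].
/a/ — word-final; rule 2 does not apply here → [a].

[iːɡiːmoːnvuːmza]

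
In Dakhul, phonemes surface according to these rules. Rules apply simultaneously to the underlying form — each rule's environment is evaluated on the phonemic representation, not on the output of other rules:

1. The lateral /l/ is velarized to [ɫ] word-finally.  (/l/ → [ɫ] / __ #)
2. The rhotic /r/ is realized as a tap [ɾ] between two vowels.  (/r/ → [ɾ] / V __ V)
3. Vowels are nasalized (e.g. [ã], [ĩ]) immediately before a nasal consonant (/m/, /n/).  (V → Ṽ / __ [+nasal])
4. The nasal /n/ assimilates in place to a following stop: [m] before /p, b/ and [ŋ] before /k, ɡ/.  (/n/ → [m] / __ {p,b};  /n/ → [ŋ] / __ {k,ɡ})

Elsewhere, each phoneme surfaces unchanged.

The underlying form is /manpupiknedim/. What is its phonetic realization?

/m/ stays [m].
/a/ — between /m/ and /n/, before a nasal consonant — surfaces as [ã] (rule 3).
/n/ meets the environment for rule 4 (before a labial or velar stop) → [m].
/p/ (between /n/ and /u/): no rule targets it → [p].
/u/ — between /p/ and /p/; rule 3 does not apply here → [u].
/p/ (between /u/ and /i/): no rule targets it → [p].
/i/ — between /p/ and /k/; rule 3 does not apply here → [i].
/k/ (between /i/ and /n/) is unaffected → [k].
/n/ (between /k/ and /e/) is in the target of rule 4 but the environment (before a labial or velar stop) is not met → [n].
/e/ — between /n/ and /d/; rule 3 does not apply here → [e].
/d/ — not in any rule's target class → [d].
Rule 3 applies to /i/ (between /d/ and /m/: before a nasal consonant) → [ĩ].
/m/ stays [m].

[mãmpupiknedĩm]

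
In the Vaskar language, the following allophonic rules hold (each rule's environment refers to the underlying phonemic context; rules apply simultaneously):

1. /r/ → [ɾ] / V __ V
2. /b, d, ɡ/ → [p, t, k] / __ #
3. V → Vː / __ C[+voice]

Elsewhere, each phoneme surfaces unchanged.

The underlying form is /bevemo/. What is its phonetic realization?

[beːveːmo]

/b/ (word-initial) is in the target of rule 2 but the environment (word-finally) is not met → [b].
/e/ (between /b/ and /v/): before a voiced consonant, so rule 3 applies → [eː].
/v/ — not in any rule's target class → [v].
/e/ (between /v/ and /m/): before a voiced consonant, so rule 3 applies → [eː].
/m/ stays [m].
/o/ (word-final) fails the environment for rule 3, so it stays [o].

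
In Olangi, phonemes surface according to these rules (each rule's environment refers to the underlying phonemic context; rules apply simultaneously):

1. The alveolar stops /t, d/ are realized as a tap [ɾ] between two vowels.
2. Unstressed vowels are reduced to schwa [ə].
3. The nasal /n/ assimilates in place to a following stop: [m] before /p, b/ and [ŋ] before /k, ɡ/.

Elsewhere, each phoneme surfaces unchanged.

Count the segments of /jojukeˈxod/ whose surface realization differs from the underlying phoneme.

3

Segments that undergo a rule: /o/ → [ə] (rule 2); /u/ → [ə] (rule 2); /e/ → [ə] (rule 2).
All other segments surface unchanged.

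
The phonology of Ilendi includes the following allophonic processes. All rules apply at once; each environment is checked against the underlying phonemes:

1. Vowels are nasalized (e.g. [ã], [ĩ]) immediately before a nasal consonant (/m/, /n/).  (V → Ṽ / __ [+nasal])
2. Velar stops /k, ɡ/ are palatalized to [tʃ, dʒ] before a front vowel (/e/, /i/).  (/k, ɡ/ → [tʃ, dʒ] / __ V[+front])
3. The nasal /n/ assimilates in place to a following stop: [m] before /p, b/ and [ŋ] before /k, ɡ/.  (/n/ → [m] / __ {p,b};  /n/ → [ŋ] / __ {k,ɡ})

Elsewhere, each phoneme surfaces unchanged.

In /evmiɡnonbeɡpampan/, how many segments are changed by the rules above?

4

Segments that undergo a rule: /o/ → [õ] (rule 1); /n/ → [m] (rule 3); /a/ → [ã] (rule 1); /a/ → [ã] (rule 1).
All other segments surface unchanged.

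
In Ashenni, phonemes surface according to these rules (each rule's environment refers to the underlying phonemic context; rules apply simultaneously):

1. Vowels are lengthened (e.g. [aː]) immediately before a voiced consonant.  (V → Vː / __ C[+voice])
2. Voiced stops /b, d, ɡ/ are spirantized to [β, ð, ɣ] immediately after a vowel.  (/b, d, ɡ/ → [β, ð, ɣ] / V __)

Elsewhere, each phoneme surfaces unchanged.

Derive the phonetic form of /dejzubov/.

/d/ — word-initial; rule 2 does not apply here → [d].
/e/ meets the environment for rule 1 (before a voiced consonant) → [eː].
/j/ (between /e/ and /z/) is unaffected → [j].
/z/ (between /j/ and /u/): no rule targets it → [z].
/u/ (between /z/ and /b/) occurs before a voiced consonant → [uː] by rule 1.
/b/ — between /u/ and /o/, immediately after a vowel — surfaces as [β] (rule 2).
Rule 1 applies to /o/ (between /b/ and /v/: before a voiced consonant) → [oː].
/v/ stays [v].

[deːjzuːβoːv]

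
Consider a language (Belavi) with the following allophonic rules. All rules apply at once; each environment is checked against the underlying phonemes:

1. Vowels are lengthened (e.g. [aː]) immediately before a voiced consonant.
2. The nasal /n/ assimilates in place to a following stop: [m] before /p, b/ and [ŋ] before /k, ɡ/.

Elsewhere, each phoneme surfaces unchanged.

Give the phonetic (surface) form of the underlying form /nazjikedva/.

[naːzjikeːdva]

/n/ (word-initial): rule 2 targets it, but not before a labial or velar stop → unchanged [n].
/a/ — between /n/ and /z/, before a voiced consonant — surfaces as [aː] (rule 1).
/z/ (between /a/ and /j/): no rule targets it → [z].
/j/ (between /z/ and /i/) is unaffected → [j].
/i/ — between /j/ and /k/; rule 1 does not apply here → [i].
/k/ (between /i/ and /e/) is unaffected → [k].
/e/ meets the environment for rule 1 (before a voiced consonant) → [eː].
/d/ stays [d].
/v/ (between /d/ and /a/): no rule targets it → [v].
/a/ (word-final) is in the target of rule 1 but the environment (before a voiced consonant) is not met → [a].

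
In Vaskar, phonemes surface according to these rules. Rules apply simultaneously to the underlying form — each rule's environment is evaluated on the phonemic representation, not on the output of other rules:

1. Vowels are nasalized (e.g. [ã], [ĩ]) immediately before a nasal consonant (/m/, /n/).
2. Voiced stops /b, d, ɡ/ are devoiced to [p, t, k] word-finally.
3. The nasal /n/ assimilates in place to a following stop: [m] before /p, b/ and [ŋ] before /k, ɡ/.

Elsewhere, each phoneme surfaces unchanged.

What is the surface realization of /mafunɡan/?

[mafũŋɡãn]

/m/ (word-initial): no rule targets it → [m].
/a/ (between /m/ and /f/) is in the target of rule 1 but the environment (before a nasal consonant) is not met → [a].
/f/ stays [f].
/u/ (between /f/ and /n/): before a nasal consonant, so rule 1 applies → [ũ].
/n/ (between /u/ and /ɡ/) occurs before a labial or velar stop → [ŋ] by rule 3.
/ɡ/ (between /n/ and /a/) fails the environment for rule 2, so it stays [ɡ].
/a/ (between /ɡ/ and /n/) occurs before a nasal consonant → [ã] by rule 1.
/n/ (word-final) is in the target of rule 3 but the environment (before a labial or velar stop) is not met → [n].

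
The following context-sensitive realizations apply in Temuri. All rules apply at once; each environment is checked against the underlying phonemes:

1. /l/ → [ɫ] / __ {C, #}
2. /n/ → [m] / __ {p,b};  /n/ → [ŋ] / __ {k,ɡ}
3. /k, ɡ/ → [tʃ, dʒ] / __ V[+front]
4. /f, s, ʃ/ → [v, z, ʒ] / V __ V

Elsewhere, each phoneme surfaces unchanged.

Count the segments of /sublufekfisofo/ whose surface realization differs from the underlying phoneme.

Segments that undergo a rule: /f/ → [v] (rule 4); /s/ → [z] (rule 4); /f/ → [v] (rule 4).
All other segments surface unchanged.

3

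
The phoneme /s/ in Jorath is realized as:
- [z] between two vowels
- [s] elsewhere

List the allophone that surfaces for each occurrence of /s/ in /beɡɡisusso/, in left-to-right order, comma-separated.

[z], [s], [s]

Occurrence 1 (position 6): between two vowels → [z].
Occurrence 2 (position 8): no conditioning environment matches → elsewhere allophone [s].
Occurrence 3 (position 9): no conditioning environment matches → elsewhere allophone [s].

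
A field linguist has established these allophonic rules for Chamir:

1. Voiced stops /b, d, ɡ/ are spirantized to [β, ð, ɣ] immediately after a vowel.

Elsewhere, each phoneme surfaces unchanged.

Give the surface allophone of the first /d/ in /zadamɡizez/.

[ð]

/d/ (between /a/ and /a/): immediately after a vowel, so rule 1 applies → [ð].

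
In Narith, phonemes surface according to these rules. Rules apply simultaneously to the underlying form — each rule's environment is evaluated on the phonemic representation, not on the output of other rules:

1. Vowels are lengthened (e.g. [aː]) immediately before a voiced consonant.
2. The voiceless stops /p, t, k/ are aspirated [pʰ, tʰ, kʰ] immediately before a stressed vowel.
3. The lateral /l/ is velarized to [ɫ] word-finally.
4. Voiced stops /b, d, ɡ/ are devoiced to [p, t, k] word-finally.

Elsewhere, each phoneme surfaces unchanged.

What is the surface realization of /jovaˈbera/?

[joːvaːˈbeːra]

/j/ (word-initial): no rule targets it → [j].
/o/ (between /j/ and /v/): before a voiced consonant, so rule 1 applies → [oː].
/v/ — not in any rule's target class → [v].
/a/ — between /v/ and /b/, before a voiced consonant — surfaces as [aː] (rule 1).
/b/ (between /a/ and /e/): rule 4 targets it, but not word-finally → unchanged [b].
/e/ (between /b/ and /r/): before a voiced consonant, so rule 1 applies → [eː].
/r/ — not in any rule's target class → [r].
/a/ (word-final) fails the environment for rule 1, so it stays [a].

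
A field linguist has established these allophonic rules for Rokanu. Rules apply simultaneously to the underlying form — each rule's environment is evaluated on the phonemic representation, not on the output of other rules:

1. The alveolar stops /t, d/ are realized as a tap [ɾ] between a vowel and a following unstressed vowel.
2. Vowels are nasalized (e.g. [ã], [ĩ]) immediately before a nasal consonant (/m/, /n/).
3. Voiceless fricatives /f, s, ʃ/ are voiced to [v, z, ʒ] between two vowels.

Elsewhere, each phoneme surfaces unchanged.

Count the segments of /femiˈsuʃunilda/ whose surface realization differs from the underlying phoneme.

Segments that undergo a rule: /e/ → [ẽ] (rule 2); /s/ → [z] (rule 3); /ʃ/ → [ʒ] (rule 3); /u/ → [ũ] (rule 2).
All other segments surface unchanged.

4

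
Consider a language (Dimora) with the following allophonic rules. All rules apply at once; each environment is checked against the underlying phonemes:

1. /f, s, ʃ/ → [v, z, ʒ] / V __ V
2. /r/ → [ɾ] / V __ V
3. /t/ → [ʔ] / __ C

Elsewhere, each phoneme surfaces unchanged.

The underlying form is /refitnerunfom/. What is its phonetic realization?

/r/ (word-initial) fails the environment for rule 2, so it stays [r].
/e/ (between /r/ and /f/): no rule targets it → [e].
/f/ — between /e/ and /i/, between two vowels — surfaces as [v] (rule 1).
/i/ (between /f/ and /t/): no rule targets it → [i].
/t/ meets the environment for rule 3 (immediately before a consonant) → [ʔ].
/n/ stays [n].
/e/ (between /n/ and /r/) is unaffected → [e].
/r/ — between /e/ and /u/, between two vowels — surfaces as [ɾ] (rule 2).
/u/ (between /r/ and /n/): no rule targets it → [u].
/n/ (between /u/ and /f/): no rule targets it → [n].
/f/ (between /n/ and /o/) is in the target of rule 1 but the environment (between two vowels) is not met → [f].
/o/ (between /f/ and /m/) is unaffected → [o].
/m/ (word-final): no rule targets it → [m].

[reviʔneɾunfom]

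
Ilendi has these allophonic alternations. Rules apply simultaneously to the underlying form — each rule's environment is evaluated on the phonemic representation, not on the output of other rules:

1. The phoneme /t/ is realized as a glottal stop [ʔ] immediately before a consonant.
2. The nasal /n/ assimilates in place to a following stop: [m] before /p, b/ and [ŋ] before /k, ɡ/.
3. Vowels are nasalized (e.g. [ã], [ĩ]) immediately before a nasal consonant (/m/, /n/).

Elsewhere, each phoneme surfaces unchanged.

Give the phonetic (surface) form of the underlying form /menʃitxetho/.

/m/ stays [m].
/e/ (between /m/ and /n/): before a nasal consonant, so rule 3 applies → [ẽ].
/n/ (between /e/ and /ʃ/) is in the target of rule 2 but the environment (before a labial or velar stop) is not met → [n].
/ʃ/ stays [ʃ].
/i/ (between /ʃ/ and /t/): rule 3 targets it, but not before a nasal consonant → unchanged [i].
/t/ meets the environment for rule 1 (immediately before a consonant) → [ʔ].
/x/ (between /t/ and /e/): no rule targets it → [x].
/e/ — between /x/ and /t/; rule 3 does not apply here → [e].
/t/ meets the environment for rule 1 (immediately before a consonant) → [ʔ].
/h/ (between /t/ and /o/): no rule targets it → [h].
/o/ (word-final) is in the target of rule 3 but the environment (before a nasal consonant) is not met → [o].

[mẽnʃiʔxeʔho]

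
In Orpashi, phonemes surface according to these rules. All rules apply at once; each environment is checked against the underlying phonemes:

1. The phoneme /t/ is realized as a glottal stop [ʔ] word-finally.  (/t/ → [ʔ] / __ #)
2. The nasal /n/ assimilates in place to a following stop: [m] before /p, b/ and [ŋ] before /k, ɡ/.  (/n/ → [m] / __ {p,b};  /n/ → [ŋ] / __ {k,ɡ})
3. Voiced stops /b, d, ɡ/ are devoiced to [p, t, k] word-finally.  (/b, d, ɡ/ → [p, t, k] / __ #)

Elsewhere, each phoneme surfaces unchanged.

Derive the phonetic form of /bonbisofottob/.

/b/ (word-initial) fails the environment for rule 3, so it stays [b].
/o/ (between /b/ and /n/): no rule targets it → [o].
/n/ (between /o/ and /b/) occurs before a labial or velar stop → [m] by rule 2.
/b/ (between /n/ and /i/): rule 3 targets it, but not word-finally → unchanged [b].
/i/ (between /b/ and /s/) is unaffected → [i].
/s/ (between /i/ and /o/) is unaffected → [s].
/o/ — not in any rule's target class → [o].
/f/ — not in any rule's target class → [f].
/o/ (between /f/ and /t/): no rule targets it → [o].
/t/ (between /o/ and /t/) is in the target of rule 1 but the environment (word-finally) is not met → [t].
/t/ (between /t/ and /o/) fails the environment for rule 1, so it stays [t].
/o/ stays [o].
/b/ (word-final) occurs word-finally → [p] by rule 3.

[bombisofottop]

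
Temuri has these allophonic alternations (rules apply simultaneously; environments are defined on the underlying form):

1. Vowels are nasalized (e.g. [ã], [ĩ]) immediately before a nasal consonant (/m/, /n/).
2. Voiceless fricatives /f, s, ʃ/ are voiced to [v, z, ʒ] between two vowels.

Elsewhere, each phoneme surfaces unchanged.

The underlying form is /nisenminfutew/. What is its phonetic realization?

[nizẽnmĩnfutew]

/n/ (word-initial): no rule targets it → [n].
/i/ (between /n/ and /s/) fails the environment for rule 1, so it stays [i].
/s/ meets the environment for rule 2 (between two vowels) → [z].
Rule 1 applies to /e/ (between /s/ and /n/: before a nasal consonant) → [ẽ].
/n/ (between /e/ and /m/): no rule targets it → [n].
/m/ — not in any rule's target class → [m].
/i/ (between /m/ and /n/) occurs before a nasal consonant → [ĩ] by rule 1.
/n/ (between /i/ and /f/): no rule targets it → [n].
/f/ (between /n/ and /u/): rule 2 targets it, but not between two vowels → unchanged [f].
/u/ (between /f/ and /t/) is in the target of rule 1 but the environment (before a nasal consonant) is not met → [u].
/t/ — not in any rule's target class → [t].
/e/ (between /t/ and /w/) is in the target of rule 1 but the environment (before a nasal consonant) is not met → [e].
/w/ (word-final) is unaffected → [w].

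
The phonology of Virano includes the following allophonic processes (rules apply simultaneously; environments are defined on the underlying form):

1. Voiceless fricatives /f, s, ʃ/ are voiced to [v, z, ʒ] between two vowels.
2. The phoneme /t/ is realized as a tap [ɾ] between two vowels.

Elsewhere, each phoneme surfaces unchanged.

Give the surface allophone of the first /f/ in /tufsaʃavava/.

[f]

/f/ — between /u/ and /s/; rule 1 does not apply here → [f].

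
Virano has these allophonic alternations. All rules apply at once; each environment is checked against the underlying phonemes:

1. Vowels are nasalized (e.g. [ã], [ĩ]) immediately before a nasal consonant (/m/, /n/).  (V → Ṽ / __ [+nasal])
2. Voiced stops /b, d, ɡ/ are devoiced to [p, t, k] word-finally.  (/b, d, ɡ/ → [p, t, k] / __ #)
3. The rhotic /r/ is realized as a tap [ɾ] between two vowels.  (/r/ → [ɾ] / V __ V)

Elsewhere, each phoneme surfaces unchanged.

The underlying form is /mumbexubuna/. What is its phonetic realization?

/m/ (word-initial) is unaffected → [m].
/u/ (between /m/ and /m/): before a nasal consonant, so rule 1 applies → [ũ].
/m/ stays [m].
/b/ (between /m/ and /e/) is in the target of rule 2 but the environment (word-finally) is not met → [b].
/e/ (between /b/ and /x/) fails the environment for rule 1, so it stays [e].
/x/ (between /e/ and /u/): no rule targets it → [x].
/u/ (between /x/ and /b/): rule 1 targets it, but not before a nasal consonant → unchanged [u].
/b/ (between /u/ and /u/) fails the environment for rule 2, so it stays [b].
/u/ (between /b/ and /n/) occurs before a nasal consonant → [ũ] by rule 1.
/n/ (between /u/ and /a/): no rule targets it → [n].
/a/ (word-final): rule 1 targets it, but not before a nasal consonant → unchanged [a].

[mũmbexubũna]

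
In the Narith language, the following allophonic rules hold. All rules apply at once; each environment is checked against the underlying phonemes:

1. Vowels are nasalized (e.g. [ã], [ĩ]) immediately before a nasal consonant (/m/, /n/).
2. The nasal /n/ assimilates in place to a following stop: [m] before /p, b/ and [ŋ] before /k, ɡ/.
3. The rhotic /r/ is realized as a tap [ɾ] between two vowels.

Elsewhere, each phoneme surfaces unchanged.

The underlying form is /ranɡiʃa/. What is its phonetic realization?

[rãŋɡiʃa]

/r/ — word-initial; rule 3 does not apply here → [r].
/a/ (between /r/ and /n/): before a nasal consonant, so rule 1 applies → [ã].
Rule 2 applies to /n/ (between /a/ and /ɡ/: before a labial or velar stop) → [ŋ].
/i/ — between /ɡ/ and /ʃ/; rule 1 does not apply here → [i].
/a/ (word-final): rule 1 targets it, but not before a nasal consonant → unchanged [a].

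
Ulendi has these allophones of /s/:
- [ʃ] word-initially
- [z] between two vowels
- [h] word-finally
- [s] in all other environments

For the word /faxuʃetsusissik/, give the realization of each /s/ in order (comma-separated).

Occurrence 1 (position 8): no conditioning environment matches → elsewhere allophone [s].
Occurrence 2 (position 10): between two vowels → [z].
Occurrence 3 (position 12): no conditioning environment matches → elsewhere allophone [s].
Occurrence 4 (position 13): no conditioning environment matches → elsewhere allophone [s].

[s], [z], [s], [s]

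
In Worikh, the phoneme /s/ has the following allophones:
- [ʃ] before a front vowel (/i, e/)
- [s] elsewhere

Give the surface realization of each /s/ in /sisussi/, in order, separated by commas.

[ʃ], [s], [s], [ʃ]

Occurrence 1 (position 1): before a front vowel (/i, e/) → [ʃ].
Occurrence 2 (position 3): no conditioning environment matches → elsewhere allophone [s].
Occurrence 3 (position 5): no conditioning environment matches → elsewhere allophone [s].
Occurrence 4 (position 6): before a front vowel (/i, e/) → [ʃ].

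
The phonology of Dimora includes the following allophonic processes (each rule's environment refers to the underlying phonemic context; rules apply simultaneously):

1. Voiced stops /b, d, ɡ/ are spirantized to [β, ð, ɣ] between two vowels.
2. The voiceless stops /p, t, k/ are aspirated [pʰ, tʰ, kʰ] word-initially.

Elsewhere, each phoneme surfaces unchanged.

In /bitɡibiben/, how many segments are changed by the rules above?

Segments that undergo a rule: /b/ → [β] (rule 1); /b/ → [β] (rule 1).
All other segments surface unchanged.

2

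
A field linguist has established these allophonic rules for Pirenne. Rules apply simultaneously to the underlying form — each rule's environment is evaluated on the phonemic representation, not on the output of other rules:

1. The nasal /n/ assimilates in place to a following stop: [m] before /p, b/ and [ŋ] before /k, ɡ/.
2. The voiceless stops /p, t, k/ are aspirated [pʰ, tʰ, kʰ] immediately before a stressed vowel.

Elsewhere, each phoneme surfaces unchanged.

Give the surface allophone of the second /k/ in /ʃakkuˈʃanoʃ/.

/k/ (between /k/ and /u/) is in the target of rule 2 but the environment (immediately before a stressed vowel) is not met → [k].

[k]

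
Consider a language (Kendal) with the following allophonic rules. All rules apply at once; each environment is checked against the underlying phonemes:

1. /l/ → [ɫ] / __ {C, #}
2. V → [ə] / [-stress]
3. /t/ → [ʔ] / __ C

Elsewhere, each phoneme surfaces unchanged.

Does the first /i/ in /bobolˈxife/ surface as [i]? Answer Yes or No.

/i/ — between /x/ and /f/; rule 2 does not apply here → [i].
The actual realization is [i], which matches [i].

Yes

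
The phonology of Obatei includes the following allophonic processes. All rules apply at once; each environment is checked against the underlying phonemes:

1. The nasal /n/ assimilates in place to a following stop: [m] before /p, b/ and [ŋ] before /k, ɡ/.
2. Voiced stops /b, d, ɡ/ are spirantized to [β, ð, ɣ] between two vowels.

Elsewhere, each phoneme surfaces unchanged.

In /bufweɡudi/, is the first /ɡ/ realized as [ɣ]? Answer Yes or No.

Rule 2 applies to /ɡ/ (between /e/ and /u/: between two vowels) → [ɣ].
The actual realization is [ɣ], which matches [ɣ].

Yes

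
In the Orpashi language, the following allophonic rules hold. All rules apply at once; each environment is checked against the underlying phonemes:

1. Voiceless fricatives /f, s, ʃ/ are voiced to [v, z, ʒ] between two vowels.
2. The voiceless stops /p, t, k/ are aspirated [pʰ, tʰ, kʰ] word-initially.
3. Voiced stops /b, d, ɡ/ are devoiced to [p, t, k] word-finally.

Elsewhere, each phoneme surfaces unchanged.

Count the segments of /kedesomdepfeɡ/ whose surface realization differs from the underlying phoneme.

3

Segments that undergo a rule: /k/ → [kʰ] (rule 2); /s/ → [z] (rule 1); /ɡ/ → [k] (rule 3).
All other segments surface unchanged.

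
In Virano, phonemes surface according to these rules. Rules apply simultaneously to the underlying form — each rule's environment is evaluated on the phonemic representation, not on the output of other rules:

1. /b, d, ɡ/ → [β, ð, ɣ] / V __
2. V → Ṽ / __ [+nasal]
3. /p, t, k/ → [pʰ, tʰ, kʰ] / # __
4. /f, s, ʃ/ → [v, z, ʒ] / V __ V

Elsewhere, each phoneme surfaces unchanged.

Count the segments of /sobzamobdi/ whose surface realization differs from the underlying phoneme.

3

Segments that undergo a rule: /b/ → [β] (rule 1); /a/ → [ã] (rule 2); /b/ → [β] (rule 1).
All other segments surface unchanged.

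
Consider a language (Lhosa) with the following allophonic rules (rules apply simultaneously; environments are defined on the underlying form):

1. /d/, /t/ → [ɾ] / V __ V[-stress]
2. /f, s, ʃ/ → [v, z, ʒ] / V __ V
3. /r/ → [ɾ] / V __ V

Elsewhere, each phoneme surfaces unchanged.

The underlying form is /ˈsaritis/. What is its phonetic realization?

/s/ (word-initial): rule 2 targets it, but not between two vowels → unchanged [s].
/a/ stays [a].
Rule 3 applies to /r/ (between /a/ and /i/: between two vowels) → [ɾ].
/i/ (between /r/ and /t/) is unaffected → [i].
/t/ (between /i/ and /i/): between a vowel and a following unstressed vowel, so rule 1 applies → [ɾ].
/i/ — not in any rule's target class → [i].
/s/ — word-final; rule 2 does not apply here → [s].

[ˈsaɾiɾis]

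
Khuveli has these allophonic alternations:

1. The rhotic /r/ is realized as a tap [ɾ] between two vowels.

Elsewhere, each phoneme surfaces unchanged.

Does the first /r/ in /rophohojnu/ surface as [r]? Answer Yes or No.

Yes

/r/ — word-initial; rule 1 does not apply here → [r].
The actual realization is [r], which matches [r].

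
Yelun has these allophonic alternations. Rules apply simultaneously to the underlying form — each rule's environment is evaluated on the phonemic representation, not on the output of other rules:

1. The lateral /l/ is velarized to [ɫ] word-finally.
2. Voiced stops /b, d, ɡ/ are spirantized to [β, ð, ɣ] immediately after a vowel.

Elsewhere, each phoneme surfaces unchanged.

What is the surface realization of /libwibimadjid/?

[liβwiβimaðjið]

/l/ (word-initial) is in the target of rule 1 but the environment (word-finally) is not met → [l].
/i/ (between /l/ and /b/) is unaffected → [i].
/b/ (between /i/ and /w/) occurs immediately after a vowel → [β] by rule 2.
/w/ (between /b/ and /i/) is unaffected → [w].
/i/ — not in any rule's target class → [i].
/b/ — between /i/ and /i/, immediately after a vowel — surfaces as [β] (rule 2).
/i/ — not in any rule's target class → [i].
/m/ — not in any rule's target class → [m].
/a/ (between /m/ and /d/) is unaffected → [a].
/d/ (between /a/ and /j/): immediately after a vowel, so rule 2 applies → [ð].
/j/ (between /d/ and /i/): no rule targets it → [j].
/i/ (between /j/ and /d/) is unaffected → [i].
/d/ — word-final, immediately after a vowel — surfaces as [ð] (rule 2).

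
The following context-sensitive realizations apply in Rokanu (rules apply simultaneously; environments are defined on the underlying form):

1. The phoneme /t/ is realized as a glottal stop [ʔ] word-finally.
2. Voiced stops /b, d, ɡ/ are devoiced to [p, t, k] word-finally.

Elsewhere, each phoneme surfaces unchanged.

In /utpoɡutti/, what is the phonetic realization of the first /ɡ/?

/ɡ/ (between /o/ and /u/) fails the environment for rule 2, so it stays [ɡ].

[ɡ]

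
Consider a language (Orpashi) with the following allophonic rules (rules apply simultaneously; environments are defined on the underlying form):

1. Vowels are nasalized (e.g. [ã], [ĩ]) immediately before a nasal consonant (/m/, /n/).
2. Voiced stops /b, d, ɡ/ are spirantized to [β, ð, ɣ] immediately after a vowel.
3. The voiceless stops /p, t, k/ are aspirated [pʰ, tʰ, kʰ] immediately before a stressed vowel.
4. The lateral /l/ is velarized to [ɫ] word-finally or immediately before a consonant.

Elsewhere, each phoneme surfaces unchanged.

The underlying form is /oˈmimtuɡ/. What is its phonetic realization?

/o/ (word-initial): before a nasal consonant, so rule 1 applies → [õ].
/m/ (between /o/ and /i/): no rule targets it → [m].
/i/ — between /m/ and /m/, before a nasal consonant — surfaces as [ĩ] (rule 1).
/m/ (between /i/ and /t/) is unaffected → [m].
/t/ (between /m/ and /u/) is in the target of rule 3 but the environment (immediately before a stressed vowel) is not met → [t].
/u/ (between /t/ and /ɡ/) is in the target of rule 1 but the environment (before a nasal consonant) is not met → [u].
Rule 2 applies to /ɡ/ (word-final: immediately after a vowel) → [ɣ].

[õˈmĩmtuɣ]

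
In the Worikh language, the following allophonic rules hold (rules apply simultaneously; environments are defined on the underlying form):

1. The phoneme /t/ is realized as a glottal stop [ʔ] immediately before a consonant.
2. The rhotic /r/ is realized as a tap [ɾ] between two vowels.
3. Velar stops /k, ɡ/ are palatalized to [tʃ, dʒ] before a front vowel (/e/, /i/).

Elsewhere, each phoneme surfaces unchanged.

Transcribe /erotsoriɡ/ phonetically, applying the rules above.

[eɾoʔsoɾiɡ]

/e/ (word-initial): no rule targets it → [e].
/r/ — between /e/ and /o/, between two vowels — surfaces as [ɾ] (rule 2).
/o/ — not in any rule's target class → [o].
/t/ meets the environment for rule 1 (immediately before a consonant) → [ʔ].
/s/ (between /t/ and /o/): no rule targets it → [s].
/o/ stays [o].
/r/ (between /o/ and /i/): between two vowels, so rule 2 applies → [ɾ].
/i/ — not in any rule's target class → [i].
/ɡ/ (word-final) is in the target of rule 3 but the environment (before a front vowel) is not met → [ɡ].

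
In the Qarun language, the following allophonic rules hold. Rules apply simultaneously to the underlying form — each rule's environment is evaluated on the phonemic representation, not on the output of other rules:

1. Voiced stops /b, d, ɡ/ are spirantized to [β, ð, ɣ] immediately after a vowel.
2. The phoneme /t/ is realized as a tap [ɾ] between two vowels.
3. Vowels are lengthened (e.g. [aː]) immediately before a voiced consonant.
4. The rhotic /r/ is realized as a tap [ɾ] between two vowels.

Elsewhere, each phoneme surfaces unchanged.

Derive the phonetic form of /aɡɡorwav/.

/a/ meets the environment for rule 3 (before a voiced consonant) → [aː].
Rule 1 applies to /ɡ/ (between /a/ and /ɡ/: immediately after a vowel) → [ɣ].
/ɡ/ (between /ɡ/ and /o/): rule 1 targets it, but not immediately after a vowel → unchanged [ɡ].
/o/ (between /ɡ/ and /r/) occurs before a voiced consonant → [oː] by rule 3.
/r/ (between /o/ and /w/) is in the target of rule 4 but the environment (between two vowels) is not met → [r].
Rule 3 applies to /a/ (between /w/ and /v/: before a voiced consonant) → [aː].

[aːɣɡoːrwaːv]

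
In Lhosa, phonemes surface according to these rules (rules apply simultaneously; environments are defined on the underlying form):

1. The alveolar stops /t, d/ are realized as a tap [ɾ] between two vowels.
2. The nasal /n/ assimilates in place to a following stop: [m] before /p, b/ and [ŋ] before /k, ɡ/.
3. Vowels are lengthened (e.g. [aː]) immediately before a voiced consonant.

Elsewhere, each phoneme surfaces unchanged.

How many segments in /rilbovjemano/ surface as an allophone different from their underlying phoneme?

4

Segments that undergo a rule: /i/ → [iː] (rule 3); /o/ → [oː] (rule 3); /e/ → [eː] (rule 3); /a/ → [aː] (rule 3).
All other segments surface unchanged.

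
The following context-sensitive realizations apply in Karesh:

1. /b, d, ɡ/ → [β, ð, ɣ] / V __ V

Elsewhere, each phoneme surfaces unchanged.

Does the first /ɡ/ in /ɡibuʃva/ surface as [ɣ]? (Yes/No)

/ɡ/ — word-initial; rule 1 does not apply here → [ɡ].
The actual realization is [ɡ], not [ɣ].

No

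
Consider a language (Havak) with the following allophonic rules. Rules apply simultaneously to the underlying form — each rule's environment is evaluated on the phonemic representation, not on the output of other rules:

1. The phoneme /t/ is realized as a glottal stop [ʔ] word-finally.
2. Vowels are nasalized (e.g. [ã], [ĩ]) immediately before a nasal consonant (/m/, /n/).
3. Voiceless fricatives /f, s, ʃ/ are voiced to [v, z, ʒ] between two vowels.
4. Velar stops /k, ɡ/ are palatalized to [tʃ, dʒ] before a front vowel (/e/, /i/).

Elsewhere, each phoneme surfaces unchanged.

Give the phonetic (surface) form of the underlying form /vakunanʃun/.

[vakũnãnʃũn]

/v/ (word-initial) is unaffected → [v].
/a/ — between /v/ and /k/; rule 2 does not apply here → [a].
/k/ (between /a/ and /u/): rule 4 targets it, but not before a front vowel → unchanged [k].
Rule 2 applies to /u/ (between /k/ and /n/: before a nasal consonant) → [ũ].
/n/ — not in any rule's target class → [n].
/a/ (between /n/ and /n/): before a nasal consonant, so rule 2 applies → [ã].
/n/ (between /a/ and /ʃ/) is unaffected → [n].
/ʃ/ (between /n/ and /u/): rule 3 targets it, but not between two vowels → unchanged [ʃ].
/u/ — between /ʃ/ and /n/, before a nasal consonant — surfaces as [ũ] (rule 2).
/n/ — not in any rule's target class → [n].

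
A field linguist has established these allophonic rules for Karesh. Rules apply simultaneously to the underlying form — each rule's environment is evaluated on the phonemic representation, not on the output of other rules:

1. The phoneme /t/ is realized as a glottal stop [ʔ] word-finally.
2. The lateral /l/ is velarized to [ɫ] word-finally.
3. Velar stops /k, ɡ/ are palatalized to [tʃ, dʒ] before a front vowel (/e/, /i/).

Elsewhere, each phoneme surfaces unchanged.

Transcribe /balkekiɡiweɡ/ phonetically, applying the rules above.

/b/ — not in any rule's target class → [b].
/a/ (between /b/ and /l/) is unaffected → [a].
/l/ (between /a/ and /k/) fails the environment for rule 2, so it stays [l].
/k/ meets the environment for rule 3 (before a front vowel) → [tʃ].
/e/ (between /k/ and /k/) is unaffected → [e].
/k/ meets the environment for rule 3 (before a front vowel) → [tʃ].
/i/ (between /k/ and /ɡ/): no rule targets it → [i].
/ɡ/ (between /i/ and /i/) occurs before a front vowel → [dʒ] by rule 3.
/i/ — not in any rule's target class → [i].
/w/ (between /i/ and /e/) is unaffected → [w].
/e/ (between /w/ and /ɡ/) is unaffected → [e].
/ɡ/ (word-final) is in the target of rule 3 but the environment (before a front vowel) is not met → [ɡ].

[baltʃetʃidʒiweɡ]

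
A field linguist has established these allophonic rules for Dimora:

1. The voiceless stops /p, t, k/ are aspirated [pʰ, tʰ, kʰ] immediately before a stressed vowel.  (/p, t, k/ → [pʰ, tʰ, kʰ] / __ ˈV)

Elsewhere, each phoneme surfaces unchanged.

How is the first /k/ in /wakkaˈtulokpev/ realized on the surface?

/k/ (between /a/ and /k/) is in the target of rule 1 but the environment (immediately before a stressed vowel) is not met → [k].

[k]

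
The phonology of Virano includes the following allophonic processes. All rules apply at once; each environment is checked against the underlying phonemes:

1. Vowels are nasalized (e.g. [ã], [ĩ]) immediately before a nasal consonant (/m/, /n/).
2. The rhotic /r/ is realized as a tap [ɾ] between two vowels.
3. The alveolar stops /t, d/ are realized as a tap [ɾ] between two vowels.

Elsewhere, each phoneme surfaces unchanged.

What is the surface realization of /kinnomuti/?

[kĩnnõmuɾi]

/k/ — not in any rule's target class → [k].
/i/ — between /k/ and /n/, before a nasal consonant — surfaces as [ĩ] (rule 1).
/n/ — not in any rule's target class → [n].
/n/ stays [n].
/o/ (between /n/ and /m/): before a nasal consonant, so rule 1 applies → [õ].
/m/ stays [m].
/u/ (between /m/ and /t/) is in the target of rule 1 but the environment (before a nasal consonant) is not met → [u].
/t/ (between /u/ and /i/) occurs between two vowels → [ɾ] by rule 3.
/i/ (word-final): rule 1 targets it, but not before a nasal consonant → unchanged [i].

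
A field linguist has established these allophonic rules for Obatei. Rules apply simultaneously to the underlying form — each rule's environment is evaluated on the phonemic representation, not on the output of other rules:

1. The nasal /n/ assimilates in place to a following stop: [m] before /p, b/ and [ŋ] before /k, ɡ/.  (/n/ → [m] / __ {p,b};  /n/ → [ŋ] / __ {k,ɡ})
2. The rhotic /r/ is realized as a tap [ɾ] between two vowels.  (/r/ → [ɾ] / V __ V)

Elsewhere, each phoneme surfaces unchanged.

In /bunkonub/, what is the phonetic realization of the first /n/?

[ŋ]

/n/ (between /u/ and /k/) occurs before a labial or velar stop → [ŋ] by rule 1.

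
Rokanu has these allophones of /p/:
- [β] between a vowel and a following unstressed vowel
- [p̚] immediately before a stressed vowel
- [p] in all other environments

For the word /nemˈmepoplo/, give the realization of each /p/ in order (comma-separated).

Occurrence 1 (position 6): between a vowel and a following unstressed vowel → [β].
Occurrence 2 (position 8): no conditioning environment matches → elsewhere allophone [p].

[β], [p]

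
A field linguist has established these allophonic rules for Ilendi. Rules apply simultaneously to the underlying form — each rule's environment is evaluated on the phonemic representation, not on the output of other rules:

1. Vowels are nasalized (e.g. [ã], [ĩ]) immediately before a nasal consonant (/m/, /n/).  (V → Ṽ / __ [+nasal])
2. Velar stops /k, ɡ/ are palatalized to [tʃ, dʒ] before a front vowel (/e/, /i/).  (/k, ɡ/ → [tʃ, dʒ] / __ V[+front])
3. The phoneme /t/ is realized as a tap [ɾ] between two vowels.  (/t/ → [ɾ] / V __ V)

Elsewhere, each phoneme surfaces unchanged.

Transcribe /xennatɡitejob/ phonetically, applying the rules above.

[xẽnnatdʒiɾejob]

/x/ — not in any rule's target class → [x].
/e/ (between /x/ and /n/) occurs before a nasal consonant → [ẽ] by rule 1.
/n/ (between /e/ and /n/): no rule targets it → [n].
/n/ — not in any rule's target class → [n].
/a/ (between /n/ and /t/) is in the target of rule 1 but the environment (before a nasal consonant) is not met → [a].
/t/ — between /a/ and /ɡ/; rule 3 does not apply here → [t].
Rule 2 applies to /ɡ/ (between /t/ and /i/: before a front vowel) → [dʒ].
/i/ (between /ɡ/ and /t/) fails the environment for rule 1, so it stays [i].
/t/ (between /i/ and /e/): between two vowels, so rule 3 applies → [ɾ].
/e/ — between /t/ and /j/; rule 1 does not apply here → [e].
/j/ (between /e/ and /o/): no rule targets it → [j].
/o/ (between /j/ and /b/) is in the target of rule 1 but the environment (before a nasal consonant) is not met → [o].
/b/ stays [b].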